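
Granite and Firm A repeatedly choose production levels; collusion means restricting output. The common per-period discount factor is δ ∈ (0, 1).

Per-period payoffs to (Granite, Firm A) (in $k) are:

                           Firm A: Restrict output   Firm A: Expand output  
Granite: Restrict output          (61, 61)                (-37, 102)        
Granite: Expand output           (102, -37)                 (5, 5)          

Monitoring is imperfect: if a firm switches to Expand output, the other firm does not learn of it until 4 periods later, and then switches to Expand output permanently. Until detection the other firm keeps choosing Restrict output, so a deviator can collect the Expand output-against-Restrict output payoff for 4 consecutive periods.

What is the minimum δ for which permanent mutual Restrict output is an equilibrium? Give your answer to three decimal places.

The best deviation is to choose Expand output for all 4 undetected periods, earning 102 each, then 5 forever once detected.
Deviation value: 102(1−δ^4)/(1−δ) + 5δ^4/(1−δ); cooperation value: 61/(1−δ).
IC: 61 ≥ 102(1−δ^4) + 5δ^4 = 102 − 97δ^4.
So δ^4 ≥ 41/97, giving δ ≥ (41/97)^(1/4) ≈ 0.806.

0.806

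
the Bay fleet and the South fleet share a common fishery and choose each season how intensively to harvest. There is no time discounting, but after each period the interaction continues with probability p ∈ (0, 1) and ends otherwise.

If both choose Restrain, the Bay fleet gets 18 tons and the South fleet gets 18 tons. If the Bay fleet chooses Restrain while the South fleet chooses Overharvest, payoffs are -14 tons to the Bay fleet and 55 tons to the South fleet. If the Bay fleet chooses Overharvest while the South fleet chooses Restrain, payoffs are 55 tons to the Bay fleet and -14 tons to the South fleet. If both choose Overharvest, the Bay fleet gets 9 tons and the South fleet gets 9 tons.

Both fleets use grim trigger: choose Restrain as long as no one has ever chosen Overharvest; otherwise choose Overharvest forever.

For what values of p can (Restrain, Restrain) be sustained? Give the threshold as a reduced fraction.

Expected cooperation value is 18 + p·18 + p²·18 + … = 18/(1−p); deviation gives 55 + p·9/(1−p).
18 ≥ 55(1−p) + 9p ⇒ 46p ≥ 37 ⇒ p ≥ 37/46.

37/46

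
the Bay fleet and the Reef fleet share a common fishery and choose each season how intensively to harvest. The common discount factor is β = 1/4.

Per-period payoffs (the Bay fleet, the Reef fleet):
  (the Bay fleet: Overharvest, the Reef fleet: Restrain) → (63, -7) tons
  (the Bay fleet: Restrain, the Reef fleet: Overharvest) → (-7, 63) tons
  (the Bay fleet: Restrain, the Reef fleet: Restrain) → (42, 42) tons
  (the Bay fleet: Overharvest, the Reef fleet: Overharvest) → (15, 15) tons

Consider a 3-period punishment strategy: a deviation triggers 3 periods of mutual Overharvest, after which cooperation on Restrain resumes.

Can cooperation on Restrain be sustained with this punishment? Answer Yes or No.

No

IC: β+…+β^3 ≥ (63−42)/(42−15) = 7/9.
At β = 1/4: partial sum = 0.3281 < 0.7778. Cooperation not sustainable.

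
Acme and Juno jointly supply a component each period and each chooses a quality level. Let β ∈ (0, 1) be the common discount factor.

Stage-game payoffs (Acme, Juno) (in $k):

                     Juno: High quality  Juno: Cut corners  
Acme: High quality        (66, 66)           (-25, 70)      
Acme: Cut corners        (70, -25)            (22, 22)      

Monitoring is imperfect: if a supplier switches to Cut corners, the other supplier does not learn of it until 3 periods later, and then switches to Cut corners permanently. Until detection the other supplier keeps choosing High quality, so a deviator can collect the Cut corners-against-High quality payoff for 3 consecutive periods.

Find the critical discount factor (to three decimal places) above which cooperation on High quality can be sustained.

0.437

A deviator earns 70 for 3 periods, then 22 forever; cooperating earns 66 forever. Multiplying the IC by (1−β):
66 ≥ 70(1−β^3) + 22β^3, so 48·β^3 ≥ 4 and β^3 ≥ 1/12.
β ≥ (1/12)^(1/3) ≈ 0.437.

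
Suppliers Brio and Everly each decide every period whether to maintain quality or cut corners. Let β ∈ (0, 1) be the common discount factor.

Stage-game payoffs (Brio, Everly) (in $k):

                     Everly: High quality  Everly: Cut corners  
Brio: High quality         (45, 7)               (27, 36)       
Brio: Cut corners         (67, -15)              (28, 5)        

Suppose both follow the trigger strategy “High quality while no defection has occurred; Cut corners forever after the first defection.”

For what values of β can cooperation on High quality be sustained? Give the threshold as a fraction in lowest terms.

29/31

Brio's threshold: (67−45)/(67−28) = 22/39.
Everly's threshold: (36−7)/(36−5) = 29/31.
22/39 < 29/31, so Everly binds and β* = 29/31.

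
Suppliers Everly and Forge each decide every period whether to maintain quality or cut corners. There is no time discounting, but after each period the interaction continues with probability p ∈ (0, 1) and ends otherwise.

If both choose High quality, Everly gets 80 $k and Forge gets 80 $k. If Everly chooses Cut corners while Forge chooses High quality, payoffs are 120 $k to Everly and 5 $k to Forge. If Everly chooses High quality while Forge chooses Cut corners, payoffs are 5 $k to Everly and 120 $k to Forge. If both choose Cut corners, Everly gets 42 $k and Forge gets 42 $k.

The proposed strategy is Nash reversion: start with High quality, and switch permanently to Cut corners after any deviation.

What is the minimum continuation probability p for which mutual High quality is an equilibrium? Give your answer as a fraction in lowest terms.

Expected cooperation value is 80 + p·80 + p²·80 + … = 80/(1−p); deviation gives 120 + p·42/(1−p).
80 ≥ 120(1−p) + 42p ⇒ 78p ≥ 40 ⇒ p ≥ 40/78 = 20/39.

20/39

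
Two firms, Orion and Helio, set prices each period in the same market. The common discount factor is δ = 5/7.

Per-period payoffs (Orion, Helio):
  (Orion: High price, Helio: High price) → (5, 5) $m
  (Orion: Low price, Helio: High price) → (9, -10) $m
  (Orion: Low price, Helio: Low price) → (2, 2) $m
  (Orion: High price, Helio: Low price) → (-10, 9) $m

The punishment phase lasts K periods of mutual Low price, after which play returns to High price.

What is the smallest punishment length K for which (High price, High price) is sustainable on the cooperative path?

3

IC: δ(1−δ^K)/(1−δ) ≥ (9−5)/(5−2) = 4/3.
With δ = 5/7: need 1 − δ^K ≥ 4/3·(1−5/7)/(5/7), i.e. δ^K ≤ 0.4667.
Since (5/7)^2 = 0.5102 and (5/7)^3 = 0.3644, the smallest such K is 3.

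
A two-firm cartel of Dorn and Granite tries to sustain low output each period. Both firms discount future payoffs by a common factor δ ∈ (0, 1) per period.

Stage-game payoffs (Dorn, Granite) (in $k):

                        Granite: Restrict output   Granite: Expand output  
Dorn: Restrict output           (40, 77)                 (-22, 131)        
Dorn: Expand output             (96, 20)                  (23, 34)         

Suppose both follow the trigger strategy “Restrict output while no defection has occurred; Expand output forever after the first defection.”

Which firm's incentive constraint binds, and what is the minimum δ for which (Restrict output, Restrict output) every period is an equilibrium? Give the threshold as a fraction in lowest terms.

Dorn; δ ≥ 56/73

Dorn's threshold: (96−40)/(96−23) = 56/73.
Granite's threshold: (131−77)/(131−34) = 54/97.
56/73 > 54/97, so Dorn binds and δ* = 56/73.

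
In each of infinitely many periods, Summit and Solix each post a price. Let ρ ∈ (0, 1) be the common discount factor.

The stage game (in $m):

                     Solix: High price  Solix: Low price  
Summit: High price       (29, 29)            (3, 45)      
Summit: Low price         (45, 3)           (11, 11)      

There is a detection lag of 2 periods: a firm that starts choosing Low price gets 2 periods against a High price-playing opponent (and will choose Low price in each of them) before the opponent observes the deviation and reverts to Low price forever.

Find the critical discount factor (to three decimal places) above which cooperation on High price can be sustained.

A deviator earns 45 for 2 periods, then 11 forever; cooperating earns 29 forever. Multiplying the IC by (1−ρ):
29 ≥ 45(1−ρ^2) + 11ρ^2, so 34·ρ^2 ≥ 16 and ρ^2 ≥ 8/17.
ρ ≥ (8/17)^(1/2) ≈ 0.686.

0.686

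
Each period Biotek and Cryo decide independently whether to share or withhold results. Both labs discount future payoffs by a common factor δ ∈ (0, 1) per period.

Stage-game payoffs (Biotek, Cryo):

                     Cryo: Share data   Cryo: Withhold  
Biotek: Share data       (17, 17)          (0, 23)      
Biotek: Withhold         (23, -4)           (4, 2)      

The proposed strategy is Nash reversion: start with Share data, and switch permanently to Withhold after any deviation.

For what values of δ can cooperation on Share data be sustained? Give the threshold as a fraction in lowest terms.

6/19

For Biotek: deviation gain 23−17 = 6, per-period punishment loss 17−4 = 13. IC gives δ ≥ 6/19.
For Cryo: gain 6, loss 15 per period, so δ ≥ 6/21 = 2/7.
The tighter constraint is Biotek's, so cooperation needs δ ≥ 6/19.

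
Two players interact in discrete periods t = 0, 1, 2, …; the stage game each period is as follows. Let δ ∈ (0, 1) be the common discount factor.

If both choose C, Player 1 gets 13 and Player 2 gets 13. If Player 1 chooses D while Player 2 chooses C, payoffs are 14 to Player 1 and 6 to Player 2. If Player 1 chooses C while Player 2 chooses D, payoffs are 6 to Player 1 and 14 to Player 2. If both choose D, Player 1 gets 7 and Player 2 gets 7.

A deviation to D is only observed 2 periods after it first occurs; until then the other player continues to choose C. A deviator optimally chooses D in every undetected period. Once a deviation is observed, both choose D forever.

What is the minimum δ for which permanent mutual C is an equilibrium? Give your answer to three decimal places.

0.378

The best deviation is to choose D for all 2 undetected periods, earning 14 each, then 7 forever once detected.
Deviation value: 14(1−δ^2)/(1−δ) + 7δ^2/(1−δ); cooperation value: 13/(1−δ).
IC: 13 ≥ 14(1−δ^2) + 7δ^2 = 14 − 7δ^2.
So δ^2 ≥ 1/7, giving δ ≥ (1/7)^(1/2) ≈ 0.378.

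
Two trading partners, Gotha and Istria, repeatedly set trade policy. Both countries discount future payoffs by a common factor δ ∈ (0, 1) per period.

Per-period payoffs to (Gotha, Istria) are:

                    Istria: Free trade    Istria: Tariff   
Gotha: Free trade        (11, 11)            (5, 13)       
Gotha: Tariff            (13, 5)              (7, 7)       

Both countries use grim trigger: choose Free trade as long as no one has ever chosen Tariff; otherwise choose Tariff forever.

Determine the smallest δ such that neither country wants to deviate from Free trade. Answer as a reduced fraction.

Under grim trigger the critical discount factor is (T−C)/(T−P) with T = 13, C = 11, P = 7.
δ* = (13−11)/(13−7) = 2/6 = 1/3.

1/3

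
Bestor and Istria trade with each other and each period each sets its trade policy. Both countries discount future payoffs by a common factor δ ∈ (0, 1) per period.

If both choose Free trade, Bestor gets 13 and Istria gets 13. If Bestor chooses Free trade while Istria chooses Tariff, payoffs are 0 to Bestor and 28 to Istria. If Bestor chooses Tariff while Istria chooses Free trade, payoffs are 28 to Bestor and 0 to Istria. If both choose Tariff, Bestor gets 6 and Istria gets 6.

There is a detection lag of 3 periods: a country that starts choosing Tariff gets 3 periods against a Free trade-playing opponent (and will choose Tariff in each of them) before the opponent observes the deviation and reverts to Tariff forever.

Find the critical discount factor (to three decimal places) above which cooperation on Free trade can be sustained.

0.880

The best deviation is to choose Tariff for all 3 undetected periods, earning 28 each, then 6 forever once detected.
Deviation value: 28(1−δ^3)/(1−δ) + 6δ^3/(1−δ); cooperation value: 13/(1−δ).
IC: 13 ≥ 28(1−δ^3) + 6δ^3 = 28 − 22δ^3.
So δ^3 ≥ 15/22, giving δ ≥ (15/22)^(1/3) ≈ 0.880.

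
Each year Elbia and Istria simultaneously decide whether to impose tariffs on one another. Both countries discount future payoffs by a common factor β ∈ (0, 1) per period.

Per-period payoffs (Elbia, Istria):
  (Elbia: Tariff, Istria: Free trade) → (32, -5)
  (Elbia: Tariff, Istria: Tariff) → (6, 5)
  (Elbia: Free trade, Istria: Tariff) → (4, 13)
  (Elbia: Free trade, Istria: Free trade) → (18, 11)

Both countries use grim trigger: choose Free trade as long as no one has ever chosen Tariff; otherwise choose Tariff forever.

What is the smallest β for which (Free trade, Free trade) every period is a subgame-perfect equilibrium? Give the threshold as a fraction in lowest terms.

Elbia: cooperation gives 18 each period; deviation gives 32 once then 6 forever.
  18/(1−β) ≥ 32 + 6β/(1−β) ⇒ β ≥ 14/26 = 7/13.
Istria: cooperation gives 11 each period; deviation gives 13 once then 5 forever.
  β ≥ 2/8 = 1/4.
Both must hold, so the binding constraint is Elbia's: β ≥ 7/13.

7/13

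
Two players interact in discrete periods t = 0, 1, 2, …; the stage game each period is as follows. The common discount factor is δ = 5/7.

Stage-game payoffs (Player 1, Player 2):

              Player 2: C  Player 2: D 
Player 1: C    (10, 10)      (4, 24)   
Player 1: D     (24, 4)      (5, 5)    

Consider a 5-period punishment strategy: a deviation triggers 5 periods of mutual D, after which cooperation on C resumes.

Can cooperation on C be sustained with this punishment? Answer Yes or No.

Comparing payoff streams over the 6 periods until play realigns: cooperate → 10(1+δ+…+δ^5); deviate → 24 + 5(δ+…+δ^5).
Cooperation is sustained iff (10−5)(δ+…+δ^5) ≥ 24−10.
δ+…+δ^5 = 5/7·(1−(5/7)^5)/(1−5/7) = 2.0352, and (24−10)/(10−5) = 2.8000.
2.0352 < 2.8000, so cooperation is not sustainable.

No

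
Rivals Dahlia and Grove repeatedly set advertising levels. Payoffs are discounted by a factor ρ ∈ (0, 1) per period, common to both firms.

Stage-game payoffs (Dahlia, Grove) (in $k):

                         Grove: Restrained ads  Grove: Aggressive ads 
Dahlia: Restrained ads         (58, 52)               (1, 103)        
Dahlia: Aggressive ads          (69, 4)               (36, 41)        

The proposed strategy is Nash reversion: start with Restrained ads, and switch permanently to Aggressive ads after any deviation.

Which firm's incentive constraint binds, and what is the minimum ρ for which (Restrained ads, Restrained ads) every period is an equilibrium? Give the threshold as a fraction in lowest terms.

Grove; ρ ≥ 51/62

For Dahlia: deviation gain 69−58 = 11, per-period punishment loss 58−36 = 22. IC gives ρ ≥ 11/33 = 1/3.
For Grove: gain 51, loss 11 per period, so ρ ≥ 51/62.
The tighter constraint is Grove's, so cooperation needs ρ ≥ 51/62.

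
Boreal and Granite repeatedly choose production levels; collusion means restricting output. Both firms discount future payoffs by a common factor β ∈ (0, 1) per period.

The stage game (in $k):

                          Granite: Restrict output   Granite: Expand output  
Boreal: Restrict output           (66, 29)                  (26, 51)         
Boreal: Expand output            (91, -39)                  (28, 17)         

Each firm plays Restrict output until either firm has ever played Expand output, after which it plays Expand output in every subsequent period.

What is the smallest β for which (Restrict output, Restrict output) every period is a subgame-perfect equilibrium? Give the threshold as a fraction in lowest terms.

For Boreal: deviation gain 91−66 = 25, per-period punishment loss 66−28 = 38. IC gives β ≥ 25/63.
For Granite: gain 22, loss 12 per period, so β ≥ 22/34 = 11/17.
The tighter constraint is Granite's, so cooperation needs β ≥ 11/17.

11/17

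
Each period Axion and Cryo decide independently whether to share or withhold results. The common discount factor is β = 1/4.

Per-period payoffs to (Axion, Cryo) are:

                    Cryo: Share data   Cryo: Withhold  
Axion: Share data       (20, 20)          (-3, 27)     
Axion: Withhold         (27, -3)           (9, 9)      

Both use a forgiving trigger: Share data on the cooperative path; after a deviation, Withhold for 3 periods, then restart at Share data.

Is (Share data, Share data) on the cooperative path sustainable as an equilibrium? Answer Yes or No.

IC: β+…+β^3 ≥ (27−20)/(20−9) = 7/11.
At β = 1/4: partial sum = 0.3281 < 0.6364. Cooperation not sustainable.

No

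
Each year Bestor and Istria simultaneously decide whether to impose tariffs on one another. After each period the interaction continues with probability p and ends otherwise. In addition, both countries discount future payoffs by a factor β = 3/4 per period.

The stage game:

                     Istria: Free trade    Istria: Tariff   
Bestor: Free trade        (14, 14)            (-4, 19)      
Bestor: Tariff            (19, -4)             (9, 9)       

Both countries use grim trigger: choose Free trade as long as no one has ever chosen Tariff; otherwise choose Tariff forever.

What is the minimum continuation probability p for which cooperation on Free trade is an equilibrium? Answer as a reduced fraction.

With continuation probability p and discount β, the effective per-period discount factor is βp.
Grim-trigger IC: βp ≥ (19−14)/(19−9) = 1/2.
So p ≥ (1/2)/(3/4) = 2/3.

2/3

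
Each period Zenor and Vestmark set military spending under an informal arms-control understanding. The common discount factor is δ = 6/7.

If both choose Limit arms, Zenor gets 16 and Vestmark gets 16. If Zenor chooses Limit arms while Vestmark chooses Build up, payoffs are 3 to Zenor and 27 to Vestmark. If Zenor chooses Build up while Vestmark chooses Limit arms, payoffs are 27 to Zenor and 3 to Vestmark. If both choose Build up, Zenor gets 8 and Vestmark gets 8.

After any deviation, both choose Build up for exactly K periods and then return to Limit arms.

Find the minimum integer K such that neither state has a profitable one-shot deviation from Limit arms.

No profitable deviation requires (16−8)(δ+…+δ^K) ≥ 27−16, i.e. δ+…+δ^K ≥ 11/8 ≈ 1.3750.
With δ = 6/7, the partial sums are K=1: 0.8571, K=2: 1.5918.
K = 2 is the first length at which the sum reaches 1.3750.

2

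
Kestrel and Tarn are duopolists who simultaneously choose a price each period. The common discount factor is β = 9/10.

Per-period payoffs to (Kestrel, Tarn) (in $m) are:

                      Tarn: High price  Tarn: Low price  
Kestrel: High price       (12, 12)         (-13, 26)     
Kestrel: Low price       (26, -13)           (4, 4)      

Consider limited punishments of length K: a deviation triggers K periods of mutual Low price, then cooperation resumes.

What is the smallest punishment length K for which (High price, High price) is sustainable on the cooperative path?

3

Need Σ_{k=1}^{K} β^k ≥ (26−12)/(12−4) = 1.7500 at β = 9/10.
At K = 2 the sum is 1.7100 < 1.7500; at K = 3 it is 2.4390 ≥ 1.7500.
So the minimum punishment length is K = 3.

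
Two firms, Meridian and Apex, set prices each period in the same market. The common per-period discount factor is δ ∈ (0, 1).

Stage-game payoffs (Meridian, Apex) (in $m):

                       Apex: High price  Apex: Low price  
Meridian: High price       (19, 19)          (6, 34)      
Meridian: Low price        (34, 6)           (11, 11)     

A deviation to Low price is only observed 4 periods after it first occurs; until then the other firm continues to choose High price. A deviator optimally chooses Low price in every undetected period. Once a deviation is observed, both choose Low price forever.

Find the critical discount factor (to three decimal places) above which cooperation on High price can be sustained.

A deviator earns 34 for 4 periods, then 11 forever; cooperating earns 19 forever. Multiplying the IC by (1−δ):
19 ≥ 34(1−δ^4) + 11δ^4, so 23·δ^4 ≥ 15 and δ^4 ≥ 15/23.
δ ≥ (15/23)^(1/4) ≈ 0.899.

0.899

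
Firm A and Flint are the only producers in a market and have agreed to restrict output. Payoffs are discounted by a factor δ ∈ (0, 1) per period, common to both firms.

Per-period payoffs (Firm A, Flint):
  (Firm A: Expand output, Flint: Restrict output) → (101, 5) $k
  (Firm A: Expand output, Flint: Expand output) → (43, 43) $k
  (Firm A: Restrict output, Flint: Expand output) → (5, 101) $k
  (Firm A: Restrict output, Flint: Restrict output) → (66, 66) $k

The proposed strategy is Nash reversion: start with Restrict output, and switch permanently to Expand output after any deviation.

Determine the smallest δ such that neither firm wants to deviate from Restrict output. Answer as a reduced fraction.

35/58

Under grim trigger the critical discount factor is (T−C)/(T−P) with T = 101, C = 66, P = 43.
δ* = (101−66)/(101−43) = 35/58.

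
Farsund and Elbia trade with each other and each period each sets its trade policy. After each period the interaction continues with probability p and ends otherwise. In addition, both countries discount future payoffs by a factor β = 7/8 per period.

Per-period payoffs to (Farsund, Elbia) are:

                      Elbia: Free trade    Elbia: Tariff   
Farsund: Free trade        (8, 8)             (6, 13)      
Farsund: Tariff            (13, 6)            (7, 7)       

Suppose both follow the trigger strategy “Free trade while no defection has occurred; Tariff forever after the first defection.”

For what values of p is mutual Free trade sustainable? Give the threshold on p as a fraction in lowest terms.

20/21

Expected continuation weight on next period's payoff is β·p = 7/8·p, which plays the role of the discount factor.
Cooperation requires 7/8·p ≥ (13−8)/(13−7) = 5/6, hence p ≥ 20/21.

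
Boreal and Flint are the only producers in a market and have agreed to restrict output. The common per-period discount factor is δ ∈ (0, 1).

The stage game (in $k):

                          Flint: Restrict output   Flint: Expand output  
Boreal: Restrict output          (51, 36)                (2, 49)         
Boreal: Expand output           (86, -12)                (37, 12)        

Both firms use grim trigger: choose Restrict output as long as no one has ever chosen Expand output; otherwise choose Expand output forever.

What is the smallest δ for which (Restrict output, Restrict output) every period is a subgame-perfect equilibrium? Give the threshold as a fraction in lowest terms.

5/7

Boreal's threshold: (86−51)/(86−37) = 5/7.
Flint's threshold: (49−36)/(49−12) = 13/37.
5/7 > 13/37, so Boreal binds and δ* = 5/7.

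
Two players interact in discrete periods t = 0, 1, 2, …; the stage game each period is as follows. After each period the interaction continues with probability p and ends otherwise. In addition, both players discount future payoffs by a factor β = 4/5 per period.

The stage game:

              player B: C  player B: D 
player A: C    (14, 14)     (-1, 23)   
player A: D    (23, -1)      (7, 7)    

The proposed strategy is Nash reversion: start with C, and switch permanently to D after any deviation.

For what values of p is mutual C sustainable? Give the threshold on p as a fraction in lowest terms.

45/64

Expected continuation weight on next period's payoff is β·p = 4/5·p, which plays the role of the discount factor.
Cooperation requires 4/5·p ≥ (23−14)/(23−7) = 9/16, hence p ≥ 45/64.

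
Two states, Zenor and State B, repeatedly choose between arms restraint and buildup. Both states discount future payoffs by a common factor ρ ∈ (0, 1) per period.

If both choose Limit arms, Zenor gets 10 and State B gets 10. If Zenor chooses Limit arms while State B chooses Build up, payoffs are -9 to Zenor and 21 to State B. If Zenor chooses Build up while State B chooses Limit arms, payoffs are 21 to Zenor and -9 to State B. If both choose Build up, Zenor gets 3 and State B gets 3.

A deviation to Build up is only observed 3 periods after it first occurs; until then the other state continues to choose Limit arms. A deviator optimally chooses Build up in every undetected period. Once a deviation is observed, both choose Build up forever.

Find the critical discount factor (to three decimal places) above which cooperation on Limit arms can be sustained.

A deviator earns 21 for 3 periods, then 3 forever; cooperating earns 10 forever. Multiplying the IC by (1−ρ):
10 ≥ 21(1−ρ^3) + 3ρ^3, so 18·ρ^3 ≥ 11 and ρ^3 ≥ 11/18.
ρ ≥ (11/18)^(1/3) ≈ 0.849.

0.849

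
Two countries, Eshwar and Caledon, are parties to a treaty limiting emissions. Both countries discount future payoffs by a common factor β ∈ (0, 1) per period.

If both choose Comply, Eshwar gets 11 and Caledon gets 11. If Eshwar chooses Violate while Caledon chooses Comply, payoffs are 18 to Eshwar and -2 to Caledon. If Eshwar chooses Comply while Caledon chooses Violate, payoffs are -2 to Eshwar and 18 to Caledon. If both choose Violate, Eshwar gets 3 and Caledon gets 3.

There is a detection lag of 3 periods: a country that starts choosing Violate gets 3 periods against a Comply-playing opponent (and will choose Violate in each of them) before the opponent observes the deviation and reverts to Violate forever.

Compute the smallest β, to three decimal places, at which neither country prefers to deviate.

0.776

The best deviation is to choose Violate for all 3 undetected periods, earning 18 each, then 3 forever once detected.
Deviation value: 18(1−β^3)/(1−β) + 3β^3/(1−β); cooperation value: 11/(1−β).
IC: 11 ≥ 18(1−β^3) + 3β^3 = 18 − 15β^3.
So β^3 ≥ 7/15, giving β ≥ (7/15)^(1/3) ≈ 0.776.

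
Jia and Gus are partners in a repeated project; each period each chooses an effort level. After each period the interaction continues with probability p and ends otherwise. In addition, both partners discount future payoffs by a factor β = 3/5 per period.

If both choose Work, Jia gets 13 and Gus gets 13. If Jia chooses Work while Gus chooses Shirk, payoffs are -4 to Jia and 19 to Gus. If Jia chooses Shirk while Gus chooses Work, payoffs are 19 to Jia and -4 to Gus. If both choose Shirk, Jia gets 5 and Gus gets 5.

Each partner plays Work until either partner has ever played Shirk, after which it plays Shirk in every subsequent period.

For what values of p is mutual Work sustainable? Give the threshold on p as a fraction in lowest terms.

5/7

With continuation probability p and discount β, the effective per-period discount factor is βp.
Grim-trigger IC: βp ≥ (19−13)/(19−5) = 3/7.
So p ≥ (3/7)/(3/5) = 5/7.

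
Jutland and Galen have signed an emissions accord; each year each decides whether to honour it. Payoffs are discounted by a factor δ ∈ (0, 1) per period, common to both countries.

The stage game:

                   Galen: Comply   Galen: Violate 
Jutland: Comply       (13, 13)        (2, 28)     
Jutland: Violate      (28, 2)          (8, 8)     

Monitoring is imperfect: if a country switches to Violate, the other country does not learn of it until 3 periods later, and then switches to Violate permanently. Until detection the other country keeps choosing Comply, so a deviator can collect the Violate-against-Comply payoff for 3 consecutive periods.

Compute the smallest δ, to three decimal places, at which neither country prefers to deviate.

0.909

Deviating for the 3 undetected periods gains 28−13 = 15 per period over cooperation, then loses 13−8 = 5 per period forever once punishment starts.
Gain: 15(1 + δ + … + δ^2); loss: 5·δ^3/(1−δ).
No profitable deviation ⇔ 15(1−δ^3) ≤ 5·δ^3, i.e. δ^3 ≥ 15/(15+5) = 3/4.
Hence δ ≥ (3/4)^(1/3) ≈ 0.909.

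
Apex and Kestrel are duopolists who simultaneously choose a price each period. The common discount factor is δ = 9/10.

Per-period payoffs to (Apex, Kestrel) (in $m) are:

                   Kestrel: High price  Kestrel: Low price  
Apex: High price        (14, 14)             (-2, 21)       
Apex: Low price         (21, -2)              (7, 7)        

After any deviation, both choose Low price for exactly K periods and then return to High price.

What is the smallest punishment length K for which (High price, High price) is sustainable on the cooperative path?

No profitable deviation requires (14−7)(δ+…+δ^K) ≥ 21−14, i.e. δ+…+δ^K ≥ 1 ≈ 1.0000.
With δ = 9/10, the partial sums are K=1: 0.9000, K=2: 1.7100.
K = 2 is the first length at which the sum reaches 1.0000.

2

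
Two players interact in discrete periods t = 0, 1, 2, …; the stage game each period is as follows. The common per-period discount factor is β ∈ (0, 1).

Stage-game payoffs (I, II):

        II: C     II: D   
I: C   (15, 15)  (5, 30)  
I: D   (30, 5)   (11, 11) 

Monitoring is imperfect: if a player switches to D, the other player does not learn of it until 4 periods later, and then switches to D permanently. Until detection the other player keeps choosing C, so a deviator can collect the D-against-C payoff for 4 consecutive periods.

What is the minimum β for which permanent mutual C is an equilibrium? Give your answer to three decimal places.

0.943

The best deviation is to choose D for all 4 undetected periods, earning 30 each, then 11 forever once detected.
Deviation value: 30(1−β^4)/(1−β) + 11β^4/(1−β); cooperation value: 15/(1−β).
IC: 15 ≥ 30(1−β^4) + 11β^4 = 30 − 19β^4.
So β^4 ≥ 15/19, giving β ≥ (15/19)^(1/4) ≈ 0.943.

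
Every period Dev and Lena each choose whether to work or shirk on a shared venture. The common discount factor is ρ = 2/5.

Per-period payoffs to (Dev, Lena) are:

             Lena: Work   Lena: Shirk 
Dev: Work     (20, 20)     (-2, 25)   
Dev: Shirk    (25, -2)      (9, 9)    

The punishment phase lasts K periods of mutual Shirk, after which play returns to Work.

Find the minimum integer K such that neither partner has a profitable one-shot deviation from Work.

No profitable deviation requires (20−9)(ρ+…+ρ^K) ≥ 25−20, i.e. ρ+…+ρ^K ≥ 5/11 ≈ 0.4545.
With ρ = 2/5, the partial sums are K=1: 0.4000, K=2: 0.5600.
K = 2 is the first length at which the sum reaches 0.4545.

2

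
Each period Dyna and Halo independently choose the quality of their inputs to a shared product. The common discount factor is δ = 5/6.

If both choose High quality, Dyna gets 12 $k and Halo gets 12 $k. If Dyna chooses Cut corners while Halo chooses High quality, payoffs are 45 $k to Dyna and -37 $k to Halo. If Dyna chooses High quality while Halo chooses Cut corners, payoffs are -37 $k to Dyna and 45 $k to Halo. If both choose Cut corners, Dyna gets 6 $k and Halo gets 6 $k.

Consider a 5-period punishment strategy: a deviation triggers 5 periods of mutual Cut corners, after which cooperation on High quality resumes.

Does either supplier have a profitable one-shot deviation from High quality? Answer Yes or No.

Yes

Comparing payoff streams over the 6 periods until play realigns: cooperate → 12(1+δ+…+δ^5); deviate → 45 + 6(δ+…+δ^5).
Cooperation is sustained iff (12−6)(δ+…+δ^5) ≥ 45−12.
δ+…+δ^5 = 5/6·(1−(5/6)^5)/(1−5/6) = 2.9906, and (45−12)/(12−6) = 5.5000.
2.9906 < 5.5000, so cooperation is not sustainable.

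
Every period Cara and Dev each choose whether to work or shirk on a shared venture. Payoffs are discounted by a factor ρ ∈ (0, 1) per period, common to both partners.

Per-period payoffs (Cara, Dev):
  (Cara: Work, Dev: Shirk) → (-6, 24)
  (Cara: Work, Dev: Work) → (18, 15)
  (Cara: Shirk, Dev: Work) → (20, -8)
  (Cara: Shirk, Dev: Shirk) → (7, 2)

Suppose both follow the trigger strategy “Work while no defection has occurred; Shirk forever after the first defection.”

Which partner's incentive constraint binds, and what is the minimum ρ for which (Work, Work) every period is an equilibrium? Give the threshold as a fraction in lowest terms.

Dev; ρ ≥ 9/22

For Cara: deviation gain 20−18 = 2, per-period punishment loss 18−7 = 11. IC gives ρ ≥ 2/13.
For Dev: gain 9, loss 13 per period, so ρ ≥ 9/22.
The tighter constraint is Dev's, so cooperation needs ρ ≥ 9/22.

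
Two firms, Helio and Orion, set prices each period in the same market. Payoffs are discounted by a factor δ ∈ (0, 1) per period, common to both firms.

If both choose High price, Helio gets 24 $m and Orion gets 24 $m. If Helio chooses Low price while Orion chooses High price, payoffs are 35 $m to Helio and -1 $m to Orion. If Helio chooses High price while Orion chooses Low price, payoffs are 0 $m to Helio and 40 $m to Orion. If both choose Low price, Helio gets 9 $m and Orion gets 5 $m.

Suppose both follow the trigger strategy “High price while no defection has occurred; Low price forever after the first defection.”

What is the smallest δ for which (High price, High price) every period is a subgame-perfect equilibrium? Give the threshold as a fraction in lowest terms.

Helio: cooperation gives 24 each period; deviation gives 35 once then 9 forever.
  24/(1−δ) ≥ 35 + 9δ/(1−δ) ⇒ δ ≥ 11/26.
Orion: cooperation gives 24 each period; deviation gives 40 once then 5 forever.
  δ ≥ 16/35.
Both must hold, so the binding constraint is Orion's: δ ≥ 16/35.

16/35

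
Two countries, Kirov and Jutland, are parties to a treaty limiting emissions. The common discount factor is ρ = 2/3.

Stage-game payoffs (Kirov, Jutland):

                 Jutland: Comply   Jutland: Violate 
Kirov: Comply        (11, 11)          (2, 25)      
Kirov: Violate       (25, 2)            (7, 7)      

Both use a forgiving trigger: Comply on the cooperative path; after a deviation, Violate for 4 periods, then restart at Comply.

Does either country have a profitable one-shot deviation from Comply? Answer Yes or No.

Yes

A one-shot deviation gives 25 now, then 7 for 4 periods, then back to 11.
Gain from deviating: (25−11) today; loss: (11−7) in each of the next 4 periods.
No-deviation condition: (11−7)(ρ+…+ρ^4) ≥ 25−11, i.e. ρ+…+ρ^4 ≥ 7/2.
At ρ = 2/3: ρ+…+ρ^4 = 1.6049 < 3.5000.
So cooperation is not sustainable.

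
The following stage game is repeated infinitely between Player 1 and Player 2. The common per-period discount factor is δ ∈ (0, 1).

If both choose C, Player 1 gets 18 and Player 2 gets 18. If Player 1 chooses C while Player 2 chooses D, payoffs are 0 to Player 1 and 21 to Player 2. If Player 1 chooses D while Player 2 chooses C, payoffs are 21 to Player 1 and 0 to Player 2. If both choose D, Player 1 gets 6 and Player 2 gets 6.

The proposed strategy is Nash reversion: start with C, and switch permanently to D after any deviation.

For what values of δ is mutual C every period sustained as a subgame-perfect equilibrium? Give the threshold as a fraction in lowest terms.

1/5

18/(1−δ) ≥ 21 + 6δ/(1−δ)
18 ≥ 21 − 15δ
δ ≥ 3/15 = 1/5.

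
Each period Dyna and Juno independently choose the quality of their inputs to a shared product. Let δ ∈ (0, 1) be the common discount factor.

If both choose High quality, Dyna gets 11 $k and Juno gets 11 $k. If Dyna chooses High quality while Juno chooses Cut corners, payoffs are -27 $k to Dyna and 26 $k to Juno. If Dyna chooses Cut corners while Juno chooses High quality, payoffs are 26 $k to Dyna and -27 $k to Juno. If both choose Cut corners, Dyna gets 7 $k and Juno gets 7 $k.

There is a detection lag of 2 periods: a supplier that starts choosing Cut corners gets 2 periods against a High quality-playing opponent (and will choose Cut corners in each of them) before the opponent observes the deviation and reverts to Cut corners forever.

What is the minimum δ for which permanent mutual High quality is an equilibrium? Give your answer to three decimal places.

The best deviation is to choose Cut corners for all 2 undetected periods, earning 26 each, then 7 forever once detected.
Deviation value: 26(1−δ^2)/(1−δ) + 7δ^2/(1−δ); cooperation value: 11/(1−δ).
IC: 11 ≥ 26(1−δ^2) + 7δ^2 = 26 − 19δ^2.
So δ^2 ≥ 15/19, giving δ ≥ (15/19)^(1/2) ≈ 0.889.

0.889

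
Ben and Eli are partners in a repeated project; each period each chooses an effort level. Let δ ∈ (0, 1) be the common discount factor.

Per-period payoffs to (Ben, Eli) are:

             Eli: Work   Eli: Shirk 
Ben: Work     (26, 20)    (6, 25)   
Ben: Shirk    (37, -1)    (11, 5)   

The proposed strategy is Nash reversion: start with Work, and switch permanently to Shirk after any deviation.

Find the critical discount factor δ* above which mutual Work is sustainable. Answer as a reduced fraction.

For Ben: deviation gain 37−26 = 11, per-period punishment loss 26−11 = 15. IC gives δ ≥ 11/26.
For Eli: gain 5, loss 15 per period, so δ ≥ 5/20 = 1/4.
The tighter constraint is Ben's, so cooperation needs δ ≥ 11/26.

11/26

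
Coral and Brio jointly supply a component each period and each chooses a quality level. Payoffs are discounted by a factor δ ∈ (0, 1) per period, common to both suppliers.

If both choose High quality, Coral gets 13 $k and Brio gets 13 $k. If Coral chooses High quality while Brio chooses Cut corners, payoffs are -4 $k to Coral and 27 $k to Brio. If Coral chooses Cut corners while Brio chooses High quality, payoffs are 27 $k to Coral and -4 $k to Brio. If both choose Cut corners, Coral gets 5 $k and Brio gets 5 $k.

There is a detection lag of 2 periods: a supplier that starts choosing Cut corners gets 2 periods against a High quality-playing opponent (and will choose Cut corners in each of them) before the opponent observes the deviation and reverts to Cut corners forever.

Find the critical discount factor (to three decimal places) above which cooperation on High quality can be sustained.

The best deviation is to choose Cut corners for all 2 undetected periods, earning 27 each, then 5 forever once detected.
Deviation value: 27(1−δ^2)/(1−δ) + 5δ^2/(1−δ); cooperation value: 13/(1−δ).
IC: 13 ≥ 27(1−δ^2) + 5δ^2 = 27 − 22δ^2.
So δ^2 ≥ 14/22 = 7/11, giving δ ≥ (7/11)^(1/2) ≈ 0.798.

0.798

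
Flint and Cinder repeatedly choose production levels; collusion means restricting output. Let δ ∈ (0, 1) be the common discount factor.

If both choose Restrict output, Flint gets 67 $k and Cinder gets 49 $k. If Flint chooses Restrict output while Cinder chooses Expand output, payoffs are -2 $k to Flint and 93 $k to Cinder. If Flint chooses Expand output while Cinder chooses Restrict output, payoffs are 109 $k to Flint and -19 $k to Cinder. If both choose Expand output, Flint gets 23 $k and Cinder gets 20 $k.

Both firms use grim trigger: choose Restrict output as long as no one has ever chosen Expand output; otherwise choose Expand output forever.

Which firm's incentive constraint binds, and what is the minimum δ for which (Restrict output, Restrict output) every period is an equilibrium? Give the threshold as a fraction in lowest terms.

Flint: cooperation gives 67 each period; deviation gives 109 once then 23 forever.
  67/(1−δ) ≥ 109 + 23δ/(1−δ) ⇒ δ ≥ 42/86 = 21/43.
Cinder: cooperation gives 49 each period; deviation gives 93 once then 20 forever.
  δ ≥ 44/73.
Both must hold, so the binding constraint is Cinder's: δ ≥ 44/73.

Cinder; δ ≥ 44/73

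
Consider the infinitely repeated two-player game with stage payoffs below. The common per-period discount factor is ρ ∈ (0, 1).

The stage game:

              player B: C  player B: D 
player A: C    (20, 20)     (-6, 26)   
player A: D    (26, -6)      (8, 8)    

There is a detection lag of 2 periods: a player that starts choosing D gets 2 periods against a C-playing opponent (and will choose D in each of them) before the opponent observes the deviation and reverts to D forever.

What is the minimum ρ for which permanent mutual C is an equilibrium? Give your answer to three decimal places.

0.577

The best deviation is to choose D for all 2 undetected periods, earning 26 each, then 8 forever once detected.
Deviation value: 26(1−ρ^2)/(1−ρ) + 8ρ^2/(1−ρ); cooperation value: 20/(1−ρ).
IC: 20 ≥ 26(1−ρ^2) + 8ρ^2 = 26 − 18ρ^2.
So ρ^2 ≥ 6/18 = 1/3, giving ρ ≥ (1/3)^(1/2) ≈ 0.577.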